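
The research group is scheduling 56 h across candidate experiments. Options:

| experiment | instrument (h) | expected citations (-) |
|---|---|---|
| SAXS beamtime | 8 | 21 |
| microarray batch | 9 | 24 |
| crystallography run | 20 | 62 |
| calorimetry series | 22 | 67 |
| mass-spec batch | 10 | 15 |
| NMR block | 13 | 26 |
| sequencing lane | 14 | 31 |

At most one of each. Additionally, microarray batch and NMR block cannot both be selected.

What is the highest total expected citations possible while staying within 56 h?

160

By expected citations per h: crystallography run 3.10, calorimetry series 3.05, microarray batch 2.67 lead.
Taking the top-ratio experiments first gives microarray batch + crystallography run + calorimetry series for 153 (51 h).
Replace microarray batch with sequencing lane: the trade gains 7 net, giving 160 at 56 h.
Every other selection either busts 56 h or breaks a pairing rule or fails to beat 160.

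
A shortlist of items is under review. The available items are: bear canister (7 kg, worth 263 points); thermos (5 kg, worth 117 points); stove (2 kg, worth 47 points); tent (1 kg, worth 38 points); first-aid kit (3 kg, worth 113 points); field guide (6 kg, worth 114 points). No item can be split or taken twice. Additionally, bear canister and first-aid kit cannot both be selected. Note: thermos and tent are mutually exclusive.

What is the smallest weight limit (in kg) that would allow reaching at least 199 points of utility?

Minimise kg subject to total utility ≥ 199.
Taking bear canister gives 263 (≥ 199) for 7 kg.
Below 7 kg the best achievable stays under 199.

7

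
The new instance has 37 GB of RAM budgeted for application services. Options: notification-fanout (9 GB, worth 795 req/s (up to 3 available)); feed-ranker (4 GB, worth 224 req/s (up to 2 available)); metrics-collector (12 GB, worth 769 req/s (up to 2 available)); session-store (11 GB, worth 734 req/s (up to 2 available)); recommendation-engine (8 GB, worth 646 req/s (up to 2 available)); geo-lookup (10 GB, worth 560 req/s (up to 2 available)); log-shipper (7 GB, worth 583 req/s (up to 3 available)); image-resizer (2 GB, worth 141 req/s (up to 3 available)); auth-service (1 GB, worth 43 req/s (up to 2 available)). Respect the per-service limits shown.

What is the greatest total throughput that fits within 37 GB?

3172

Greedy by ratio would take 3×notification-fanout + log-shipper + image-resizer + auth-service: 37 GB used, total 3152.
Replace log-shipper and auth-service with recommendation-engine: the trade gains 20 net, giving 3172 at 37 GB.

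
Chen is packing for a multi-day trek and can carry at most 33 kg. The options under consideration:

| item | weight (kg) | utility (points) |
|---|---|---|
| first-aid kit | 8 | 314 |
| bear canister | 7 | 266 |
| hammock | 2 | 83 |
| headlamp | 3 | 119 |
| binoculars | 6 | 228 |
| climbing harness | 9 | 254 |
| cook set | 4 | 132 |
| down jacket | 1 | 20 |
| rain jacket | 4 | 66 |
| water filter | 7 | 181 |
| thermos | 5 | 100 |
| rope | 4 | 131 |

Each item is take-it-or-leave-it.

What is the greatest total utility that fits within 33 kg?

Taking the top-ratio items first gives first-aid kit + bear canister + hammock + headlamp + binoculars + cook set + down jacket for 1162 (31 kg).
Replace hammock with rope: the trade gains 48 net, giving 1210 at 33 kg.
Runner-up first-aid kit + bear canister + hammock + headlamp + binoculars + water filter tops out at 1191.

1210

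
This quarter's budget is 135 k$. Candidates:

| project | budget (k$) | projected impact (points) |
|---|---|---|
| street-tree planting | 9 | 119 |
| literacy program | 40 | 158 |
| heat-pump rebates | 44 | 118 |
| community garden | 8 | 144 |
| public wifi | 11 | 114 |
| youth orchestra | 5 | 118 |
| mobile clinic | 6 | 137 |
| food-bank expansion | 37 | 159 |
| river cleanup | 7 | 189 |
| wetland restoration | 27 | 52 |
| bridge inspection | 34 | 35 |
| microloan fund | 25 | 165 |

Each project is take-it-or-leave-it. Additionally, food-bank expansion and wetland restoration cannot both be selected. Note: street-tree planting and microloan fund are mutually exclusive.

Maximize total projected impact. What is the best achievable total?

1138

Street-tree planting + literacy program + community garden + public wifi + youth orchestra + mobile clinic + food-bank expansion + river cleanup uses 123 of the 135 k$ and totals 1138.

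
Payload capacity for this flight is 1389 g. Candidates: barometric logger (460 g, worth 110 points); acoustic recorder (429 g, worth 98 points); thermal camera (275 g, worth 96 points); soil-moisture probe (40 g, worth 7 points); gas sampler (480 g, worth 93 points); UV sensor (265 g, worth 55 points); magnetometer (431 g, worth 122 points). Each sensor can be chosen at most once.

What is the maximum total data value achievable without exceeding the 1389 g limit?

Greedy by ratio would take barometric logger + thermal camera + soil-moisture probe + magnetometer: 1206 g used, total 335.
The 275 g tied up in thermal camera is better spent on acoustic recorder — total rises to 337 (1360 g).

337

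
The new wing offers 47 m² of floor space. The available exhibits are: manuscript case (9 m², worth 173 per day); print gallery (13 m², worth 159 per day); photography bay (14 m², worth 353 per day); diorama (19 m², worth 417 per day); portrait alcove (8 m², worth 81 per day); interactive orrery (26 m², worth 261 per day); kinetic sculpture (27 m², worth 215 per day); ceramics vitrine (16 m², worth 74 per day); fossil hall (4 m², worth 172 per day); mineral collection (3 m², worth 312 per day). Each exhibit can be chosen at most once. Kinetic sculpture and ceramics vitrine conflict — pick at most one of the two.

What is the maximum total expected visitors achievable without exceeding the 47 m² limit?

The ratio heuristic lands on photography bay + diorama + fossil hall + mineral collection (1254) but leaves 7 m² idle.
Dropping fossil hall frees 4 m²; slotting in manuscript case (9 m²) lifts the total to 1255 at 45 m².
An exhaustive check of the 1024 subsets confirms 1255.

1255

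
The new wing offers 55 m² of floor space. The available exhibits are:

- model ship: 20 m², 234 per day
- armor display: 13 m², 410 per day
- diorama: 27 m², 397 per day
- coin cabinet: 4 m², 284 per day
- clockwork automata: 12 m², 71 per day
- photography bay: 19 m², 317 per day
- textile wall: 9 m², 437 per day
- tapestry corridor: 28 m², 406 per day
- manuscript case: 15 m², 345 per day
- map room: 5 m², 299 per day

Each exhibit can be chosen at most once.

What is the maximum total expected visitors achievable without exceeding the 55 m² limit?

Ranking by ratio (expected visitors/m²): coin cabinet 71.00, map room 59.80, textile wall 48.56, armor display 31.54.
Best packing: armor display + coin cabinet + textile wall + manuscript case + map room — 46 m², 1775 total.
Next best is armor display + coin cabinet + photography bay + textile wall + map room at 1747 (50 m²) — short by 28.

1775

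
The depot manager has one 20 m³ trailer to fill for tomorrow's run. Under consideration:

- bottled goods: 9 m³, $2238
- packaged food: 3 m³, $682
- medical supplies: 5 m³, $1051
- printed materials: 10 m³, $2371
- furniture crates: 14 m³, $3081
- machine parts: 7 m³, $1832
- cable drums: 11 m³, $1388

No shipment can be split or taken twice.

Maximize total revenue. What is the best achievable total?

Filling by ratio: bottled goods + packaged food + machine parts for 4752, with 1 m³ left unused.
Replace bottled goods with printed materials: the trade gains 133 net, giving 4885 at 20 m³.
Runner-up bottled goods + packaged food + machine parts tops out at 4752.

4885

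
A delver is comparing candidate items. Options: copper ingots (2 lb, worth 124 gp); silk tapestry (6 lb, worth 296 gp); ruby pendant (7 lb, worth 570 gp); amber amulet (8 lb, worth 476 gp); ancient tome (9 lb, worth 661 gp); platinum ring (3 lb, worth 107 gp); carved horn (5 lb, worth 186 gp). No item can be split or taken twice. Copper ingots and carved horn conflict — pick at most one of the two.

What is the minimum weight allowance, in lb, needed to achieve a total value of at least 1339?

Minimise lb subject to total value ≥ 1339.
copper ingots + ruby pendant + ancient tome: 1355 value at 18 lb.
No combination under 18 lb hits 1339.

18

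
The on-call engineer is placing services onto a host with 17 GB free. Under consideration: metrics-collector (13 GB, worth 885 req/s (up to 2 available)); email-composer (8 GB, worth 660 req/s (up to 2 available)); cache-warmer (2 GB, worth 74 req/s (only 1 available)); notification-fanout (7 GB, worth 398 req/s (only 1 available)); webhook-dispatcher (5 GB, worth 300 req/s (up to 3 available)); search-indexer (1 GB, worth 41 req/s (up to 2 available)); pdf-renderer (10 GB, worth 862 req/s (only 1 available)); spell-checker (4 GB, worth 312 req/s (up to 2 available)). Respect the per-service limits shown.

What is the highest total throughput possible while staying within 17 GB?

Greedy by ratio would take 2×search-indexer + pdf-renderer + spell-checker: 16 GB used, total 1256.
Dropping search-indexer and pdf-renderer and spell-checker frees 15 GB; slotting in 2×email-composer (16 GB) lifts the total to 1361 at 17 GB.

1361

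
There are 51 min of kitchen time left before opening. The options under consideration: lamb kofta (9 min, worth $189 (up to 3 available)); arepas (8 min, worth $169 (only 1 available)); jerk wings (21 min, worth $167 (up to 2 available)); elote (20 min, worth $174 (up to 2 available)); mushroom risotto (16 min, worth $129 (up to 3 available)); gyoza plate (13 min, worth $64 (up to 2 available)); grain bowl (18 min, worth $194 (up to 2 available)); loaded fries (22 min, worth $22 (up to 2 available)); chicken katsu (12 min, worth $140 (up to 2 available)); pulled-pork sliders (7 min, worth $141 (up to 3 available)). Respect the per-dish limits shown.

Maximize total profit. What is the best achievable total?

1018

The ratio ordering already packs tightly: 3×lamb kofta + arepas + 2×pulled-pork sliders, 49 min, 1018.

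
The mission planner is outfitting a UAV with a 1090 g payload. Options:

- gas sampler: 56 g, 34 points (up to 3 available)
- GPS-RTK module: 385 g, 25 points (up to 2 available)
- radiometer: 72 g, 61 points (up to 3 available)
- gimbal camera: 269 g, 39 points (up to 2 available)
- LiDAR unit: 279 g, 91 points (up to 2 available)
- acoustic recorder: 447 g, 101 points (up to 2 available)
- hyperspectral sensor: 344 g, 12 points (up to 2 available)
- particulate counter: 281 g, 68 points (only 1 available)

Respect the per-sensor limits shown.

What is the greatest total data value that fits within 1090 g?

467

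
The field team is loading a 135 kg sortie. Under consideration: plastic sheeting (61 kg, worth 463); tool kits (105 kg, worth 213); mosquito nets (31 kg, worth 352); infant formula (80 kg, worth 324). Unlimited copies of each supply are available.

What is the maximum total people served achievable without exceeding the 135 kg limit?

1408

The ratio ordering already packs tightly: 4×mosquito nets, 124 kg, 1408.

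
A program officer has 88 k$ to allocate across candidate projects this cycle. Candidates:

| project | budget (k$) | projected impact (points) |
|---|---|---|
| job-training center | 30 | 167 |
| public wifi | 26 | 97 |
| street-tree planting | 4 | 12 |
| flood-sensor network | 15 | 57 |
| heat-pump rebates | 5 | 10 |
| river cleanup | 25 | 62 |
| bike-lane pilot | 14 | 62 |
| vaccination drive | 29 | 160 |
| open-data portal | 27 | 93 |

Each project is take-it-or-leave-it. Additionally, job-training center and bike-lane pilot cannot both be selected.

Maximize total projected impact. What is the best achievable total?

424

Density check — job-training center 5.57, vaccination drive 5.52, bike-lane pilot 4.43, flood-sensor network 3.80 are the best per k$.
Taking job-training center + public wifi + vaccination drive: 85 k$ used, 424 in projected impact.
The closest alternative, job-training center + vaccination drive + open-data portal, reaches only 420.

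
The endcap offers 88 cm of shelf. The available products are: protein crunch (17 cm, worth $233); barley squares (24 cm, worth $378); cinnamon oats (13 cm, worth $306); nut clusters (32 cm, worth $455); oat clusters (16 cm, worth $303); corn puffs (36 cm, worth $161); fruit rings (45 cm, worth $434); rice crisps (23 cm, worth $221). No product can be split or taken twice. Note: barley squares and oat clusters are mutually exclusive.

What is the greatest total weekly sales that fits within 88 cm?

Taking protein crunch + barley squares + cinnamon oats + nut clusters: 86 cm used, 1372 in weekly sales.
That's the maximum — no feasible swap from here does better than 1372.

1372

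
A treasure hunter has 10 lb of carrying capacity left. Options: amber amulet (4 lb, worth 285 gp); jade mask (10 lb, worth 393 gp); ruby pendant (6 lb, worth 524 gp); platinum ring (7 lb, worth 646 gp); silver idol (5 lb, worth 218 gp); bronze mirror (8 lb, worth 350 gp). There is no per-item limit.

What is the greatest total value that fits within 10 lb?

Ranking by ratio (value/lb): platinum ring 92.29, ruby pendant 87.33, amber amulet 71.25, bronze mirror 43.75.
A density-first pass picks platinum ring — 646 at 7 lb.
Dropping platinum ring frees 7 lb; slotting in amber amulet + ruby pendant (10 lb) lifts the total to 809 at 10 lb.
Every other selection either busts 10 lb or fails to beat 809.

809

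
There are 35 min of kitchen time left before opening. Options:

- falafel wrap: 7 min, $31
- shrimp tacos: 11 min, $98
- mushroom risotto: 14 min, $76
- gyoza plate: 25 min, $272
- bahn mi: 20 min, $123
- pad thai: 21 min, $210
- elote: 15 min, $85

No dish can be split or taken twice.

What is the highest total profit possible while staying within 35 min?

By profit per min: gyoza plate 10.88, pad thai 10.00, shrimp tacos 8.91 lead.
The ratio heuristic lands on falafel wrap + gyoza plate (303) but leaves 3 min idle.
The 32 min tied up in falafel wrap and gyoza plate is better spent on shrimp tacos + pad thai — total rises to 308 (32 min).
Runner-up falafel wrap + gyoza plate tops out at 303.

308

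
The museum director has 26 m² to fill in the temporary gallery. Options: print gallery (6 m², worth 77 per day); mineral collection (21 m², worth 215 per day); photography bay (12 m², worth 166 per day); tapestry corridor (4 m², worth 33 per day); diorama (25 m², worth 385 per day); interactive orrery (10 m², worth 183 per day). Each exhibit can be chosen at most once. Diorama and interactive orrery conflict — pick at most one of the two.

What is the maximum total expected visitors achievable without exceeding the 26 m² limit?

385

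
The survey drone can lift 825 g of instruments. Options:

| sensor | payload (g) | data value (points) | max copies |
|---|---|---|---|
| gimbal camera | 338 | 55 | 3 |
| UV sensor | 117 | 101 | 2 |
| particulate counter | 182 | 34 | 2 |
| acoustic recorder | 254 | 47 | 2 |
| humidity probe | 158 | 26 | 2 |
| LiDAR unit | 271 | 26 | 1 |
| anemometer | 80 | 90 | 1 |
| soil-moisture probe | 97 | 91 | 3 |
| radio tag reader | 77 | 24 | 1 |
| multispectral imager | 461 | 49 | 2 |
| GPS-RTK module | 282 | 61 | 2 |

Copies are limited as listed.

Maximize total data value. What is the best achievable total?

The ratio heuristic lands on 2×UV sensor + anemometer + 3×soil-moisture probe + radio tag reader (589) but leaves 143 g idle.
Dropping radio tag reader frees 77 g; slotting in particulate counter (182 g) lifts the total to 599 at 787 g.
That's the maximum — no swap from here does better than 599.

599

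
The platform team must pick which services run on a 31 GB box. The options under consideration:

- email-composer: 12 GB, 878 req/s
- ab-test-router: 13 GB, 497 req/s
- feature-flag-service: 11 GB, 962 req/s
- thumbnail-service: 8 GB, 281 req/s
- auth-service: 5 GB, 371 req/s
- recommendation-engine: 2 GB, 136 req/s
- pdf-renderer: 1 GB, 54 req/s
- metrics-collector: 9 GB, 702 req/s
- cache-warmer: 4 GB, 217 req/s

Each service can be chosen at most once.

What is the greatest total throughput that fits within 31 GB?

2401

Ranking by ratio (throughput/GB): feature-flag-service 87.45, metrics-collector 78.00, auth-service 74.20, email-composer 73.17.
A density-first pass picks feature-flag-service + auth-service + recommendation-engine + metrics-collector + cache-warmer — 2388 at 31 GB.
Dropping metrics-collector and cache-warmer frees 13 GB; slotting in email-composer + pdf-renderer (13 GB) lifts the total to 2401 at 31 GB.
Runner-up feature-flag-service + auth-service + recommendation-engine + metrics-collector + cache-warmer tops out at 2388.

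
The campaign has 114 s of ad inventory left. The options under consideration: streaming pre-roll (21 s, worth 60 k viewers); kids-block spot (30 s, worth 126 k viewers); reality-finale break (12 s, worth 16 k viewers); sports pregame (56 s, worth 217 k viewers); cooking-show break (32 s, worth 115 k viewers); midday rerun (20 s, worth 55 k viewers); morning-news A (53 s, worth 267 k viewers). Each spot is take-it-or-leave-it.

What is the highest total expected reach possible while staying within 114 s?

By expected reach per s: morning-news A 5.04, kids-block spot 4.20, sports pregame 3.88, cooking-show break 3.59 lead.
The ratio heuristic lands on streaming pre-roll + kids-block spot + morning-news A (453) but leaves 10 s idle.
Dropping streaming pre-roll and kids-block spot frees 51 s; slotting in sports pregame (56 s) lifts the total to 484 at 109 s.

484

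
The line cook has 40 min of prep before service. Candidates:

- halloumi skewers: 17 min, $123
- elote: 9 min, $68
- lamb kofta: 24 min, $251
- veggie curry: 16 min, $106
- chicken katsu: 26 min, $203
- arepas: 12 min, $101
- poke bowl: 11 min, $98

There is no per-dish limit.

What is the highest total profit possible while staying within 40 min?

Ranking by ratio (profit/min): lamb kofta 10.46, poke bowl 8.91, arepas 8.42.
Greedy by ratio would take lamb kofta + poke bowl: 35 min used, total 349.
Dropping poke bowl frees 11 min; slotting in veggie curry (16 min) lifts the total to 357 at 40 min.

357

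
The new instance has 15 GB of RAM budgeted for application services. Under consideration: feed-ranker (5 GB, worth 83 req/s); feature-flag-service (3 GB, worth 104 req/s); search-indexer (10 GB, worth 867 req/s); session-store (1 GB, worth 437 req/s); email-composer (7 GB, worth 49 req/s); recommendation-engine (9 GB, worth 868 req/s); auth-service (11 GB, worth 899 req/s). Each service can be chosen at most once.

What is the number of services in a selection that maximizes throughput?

Optimal total is 1440.
One optimal bundle: feature-flag-service + session-store + auth-service (15 GB).
All optima have 3 services.

3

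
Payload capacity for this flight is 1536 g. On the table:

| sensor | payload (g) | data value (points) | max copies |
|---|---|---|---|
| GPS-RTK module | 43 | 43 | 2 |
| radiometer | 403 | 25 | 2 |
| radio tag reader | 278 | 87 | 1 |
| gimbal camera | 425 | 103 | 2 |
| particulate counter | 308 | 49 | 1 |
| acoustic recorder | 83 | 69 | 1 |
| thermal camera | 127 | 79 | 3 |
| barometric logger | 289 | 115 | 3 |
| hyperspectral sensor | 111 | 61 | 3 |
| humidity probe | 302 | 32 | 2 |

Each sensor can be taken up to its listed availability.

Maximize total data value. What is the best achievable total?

805

Best packing: 2×GPS-RTK module + acoustic recorder + 3×thermal camera + 2×barometric logger + 3×hyperspectral sensor — 1461 g, 805 total.
No other feasible combination exceeds 805.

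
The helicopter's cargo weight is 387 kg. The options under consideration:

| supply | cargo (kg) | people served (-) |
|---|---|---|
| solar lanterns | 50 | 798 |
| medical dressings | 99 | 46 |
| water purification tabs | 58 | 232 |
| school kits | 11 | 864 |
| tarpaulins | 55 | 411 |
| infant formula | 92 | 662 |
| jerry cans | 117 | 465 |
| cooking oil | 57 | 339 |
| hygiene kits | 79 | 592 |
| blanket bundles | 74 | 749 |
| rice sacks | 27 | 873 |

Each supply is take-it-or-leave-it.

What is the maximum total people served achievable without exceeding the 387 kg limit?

Taking the top-ratio supplies first gives solar lanterns + school kits + tarpaulins + cooking oil + hygiene kits + blanket bundles + rice sacks for 4626 (353 kg).
Replace hygiene kits with infant formula: the trade gains 70 net, giving 4696 at 366 kg.
That's the maximum — no swap from here does better than 4696.

4696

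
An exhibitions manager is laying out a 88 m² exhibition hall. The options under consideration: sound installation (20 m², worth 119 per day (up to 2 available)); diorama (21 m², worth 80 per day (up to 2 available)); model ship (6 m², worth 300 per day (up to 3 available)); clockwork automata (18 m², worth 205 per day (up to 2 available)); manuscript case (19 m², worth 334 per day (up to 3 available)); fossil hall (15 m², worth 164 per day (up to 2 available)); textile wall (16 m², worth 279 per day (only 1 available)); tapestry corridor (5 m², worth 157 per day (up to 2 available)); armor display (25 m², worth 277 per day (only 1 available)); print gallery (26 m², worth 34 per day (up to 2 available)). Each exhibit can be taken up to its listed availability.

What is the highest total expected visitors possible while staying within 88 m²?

Best packing: 3×model ship + 3×manuscript case + 2×tapestry corridor — 85 m², 2216 total.
No other feasible combination exceeds 2216.

2216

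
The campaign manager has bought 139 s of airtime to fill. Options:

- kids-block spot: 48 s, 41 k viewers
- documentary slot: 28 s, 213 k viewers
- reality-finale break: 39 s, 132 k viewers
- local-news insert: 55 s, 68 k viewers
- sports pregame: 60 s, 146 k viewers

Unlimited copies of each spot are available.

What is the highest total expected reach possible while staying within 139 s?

The ratio ordering already packs tightly: 4×documentary slot, 112 s, 852.
Nothing else within 139 s beats 852.

852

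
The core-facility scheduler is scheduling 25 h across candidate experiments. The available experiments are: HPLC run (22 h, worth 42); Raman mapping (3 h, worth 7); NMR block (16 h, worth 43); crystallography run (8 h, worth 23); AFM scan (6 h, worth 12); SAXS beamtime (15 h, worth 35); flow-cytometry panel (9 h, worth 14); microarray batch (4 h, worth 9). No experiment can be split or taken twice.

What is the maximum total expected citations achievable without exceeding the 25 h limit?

66

Taking NMR block + crystallography run: 24 h used, 66 in expected citations.
Runner-up Raman mapping + NMR block + AFM scan tops out at 62.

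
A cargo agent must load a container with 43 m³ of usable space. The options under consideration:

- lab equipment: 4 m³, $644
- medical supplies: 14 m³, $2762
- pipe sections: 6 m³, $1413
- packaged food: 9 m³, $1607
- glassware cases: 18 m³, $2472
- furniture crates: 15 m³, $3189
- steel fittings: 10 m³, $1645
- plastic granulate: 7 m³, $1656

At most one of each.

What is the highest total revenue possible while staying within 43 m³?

9020

Medical supplies + pipe sections + furniture crates + plastic granulate uses 42 of the 43 m³ and totals 9020.
Nothing else within 43 m³ beats 9020.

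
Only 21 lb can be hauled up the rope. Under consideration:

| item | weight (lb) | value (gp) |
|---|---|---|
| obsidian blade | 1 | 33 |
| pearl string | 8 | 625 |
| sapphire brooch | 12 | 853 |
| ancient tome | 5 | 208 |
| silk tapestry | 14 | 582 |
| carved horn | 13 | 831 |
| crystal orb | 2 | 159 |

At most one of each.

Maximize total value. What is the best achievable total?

Ranking by ratio (value/lb): crystal orb 79.50, pearl string 78.12, sapphire brooch 71.08.
The ratio heuristic lands on obsidian blade + pearl string + ancient tome + crystal orb (1025) but leaves 5 lb idle.
Replace ancient tome and crystal orb with sapphire brooch: the trade gains 486 net, giving 1511 at 21 lb.

1511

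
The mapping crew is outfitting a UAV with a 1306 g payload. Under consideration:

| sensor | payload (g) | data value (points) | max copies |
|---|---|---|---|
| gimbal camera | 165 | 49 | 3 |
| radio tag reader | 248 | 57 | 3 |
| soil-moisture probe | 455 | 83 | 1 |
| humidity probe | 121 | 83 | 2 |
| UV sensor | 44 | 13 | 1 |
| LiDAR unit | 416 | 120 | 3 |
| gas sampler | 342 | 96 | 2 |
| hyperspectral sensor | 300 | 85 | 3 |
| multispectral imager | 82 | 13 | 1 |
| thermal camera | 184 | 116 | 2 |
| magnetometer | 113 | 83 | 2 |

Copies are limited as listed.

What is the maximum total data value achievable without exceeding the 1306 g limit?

Density check — magnetometer 0.73, humidity probe 0.69, thermal camera 0.63, gimbal camera 0.30 are the best per g.
Greedy by ratio would take 2×gimbal camera + 2×humidity probe + UV sensor + multispectral imager + 2×thermal camera + 2×magnetometer: 1292 g used, total 688.
Replace gimbal camera and UV sensor and multispectral imager with hyperspectral sensor: the trade gains 10 net, giving 698 at 1301 g.
That's the maximum — no swap from here does better than 698.

698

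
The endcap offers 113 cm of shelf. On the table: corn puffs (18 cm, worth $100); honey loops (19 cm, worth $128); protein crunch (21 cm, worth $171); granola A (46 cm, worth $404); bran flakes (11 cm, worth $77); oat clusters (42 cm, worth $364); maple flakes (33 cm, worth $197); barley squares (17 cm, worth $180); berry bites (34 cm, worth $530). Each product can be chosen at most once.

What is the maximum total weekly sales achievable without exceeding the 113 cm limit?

1202

Ranking by ratio (weekly sales/cm): berry bites 15.59, barley squares 10.59, granola A 8.78.
A density-first pass picks granola A + bran flakes + barley squares + berry bites — 1191 at 108 cm.
The 57 cm tied up in granola A and bran flakes is better spent on honey loops + oat clusters — total rises to 1202 (112 cm).
The spare 1 cm is too small for any remaining product, and no exchange beats 1202.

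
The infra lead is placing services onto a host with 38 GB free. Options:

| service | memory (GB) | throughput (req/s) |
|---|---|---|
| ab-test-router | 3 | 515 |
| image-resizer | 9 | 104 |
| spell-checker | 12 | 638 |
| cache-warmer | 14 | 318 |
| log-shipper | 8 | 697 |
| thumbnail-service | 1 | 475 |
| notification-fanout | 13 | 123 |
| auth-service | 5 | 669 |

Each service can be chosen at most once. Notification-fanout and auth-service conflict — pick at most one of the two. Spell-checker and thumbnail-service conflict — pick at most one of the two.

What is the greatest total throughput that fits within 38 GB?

2674

Best packing: ab-test-router + cache-warmer + log-shipper + thumbnail-service + auth-service — 31 GB, 2674 total.
That's the maximum — no feasible swap from here does better than 2674.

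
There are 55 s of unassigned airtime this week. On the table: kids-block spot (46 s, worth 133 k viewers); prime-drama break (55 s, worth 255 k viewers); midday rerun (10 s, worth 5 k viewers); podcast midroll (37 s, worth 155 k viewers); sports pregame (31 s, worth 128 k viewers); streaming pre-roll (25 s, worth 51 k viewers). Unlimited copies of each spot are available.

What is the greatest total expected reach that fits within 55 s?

255

Ranking by ratio (expected reach/s): prime-drama break 4.64, podcast midroll 4.19, sports pregame 4.13, kids-block spot 2.89.
Best packing: prime-drama break — 55 s, 255 total.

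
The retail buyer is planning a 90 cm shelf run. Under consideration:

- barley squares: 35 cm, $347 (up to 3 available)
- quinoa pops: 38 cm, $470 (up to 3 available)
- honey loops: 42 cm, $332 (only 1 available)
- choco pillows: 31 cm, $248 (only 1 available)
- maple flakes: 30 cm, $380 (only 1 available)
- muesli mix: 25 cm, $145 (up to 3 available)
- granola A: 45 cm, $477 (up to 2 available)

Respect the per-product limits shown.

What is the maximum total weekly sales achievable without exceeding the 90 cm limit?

Density check — maple flakes 12.67, quinoa pops 12.37, granola A 10.60 are the best per cm.
A density-first pass picks quinoa pops + maple flakes — 850 at 68 cm.
Replace quinoa pops and maple flakes with 2×granola A: the trade gains 104 net, giving 954 at 90 cm.
Nothing else within 90 cm beats 954.

954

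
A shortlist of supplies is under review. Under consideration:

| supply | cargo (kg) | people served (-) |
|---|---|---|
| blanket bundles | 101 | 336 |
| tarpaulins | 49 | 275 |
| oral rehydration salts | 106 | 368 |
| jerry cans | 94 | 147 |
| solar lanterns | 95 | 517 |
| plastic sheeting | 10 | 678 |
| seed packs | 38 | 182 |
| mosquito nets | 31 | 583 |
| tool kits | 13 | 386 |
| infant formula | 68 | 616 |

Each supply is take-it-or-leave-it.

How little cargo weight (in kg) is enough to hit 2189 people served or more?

Minimise kg subject to total people served ≥ 2189.
plastic sheeting + mosquito nets + tool kits + infant formula reaches 2263 using 122 kg.
No combination under 122 kg hits 2189.

122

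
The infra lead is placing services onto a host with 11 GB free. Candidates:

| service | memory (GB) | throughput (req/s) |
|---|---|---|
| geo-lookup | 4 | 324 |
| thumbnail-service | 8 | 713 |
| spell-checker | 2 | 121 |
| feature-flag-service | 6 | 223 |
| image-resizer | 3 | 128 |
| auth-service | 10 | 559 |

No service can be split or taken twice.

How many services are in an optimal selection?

2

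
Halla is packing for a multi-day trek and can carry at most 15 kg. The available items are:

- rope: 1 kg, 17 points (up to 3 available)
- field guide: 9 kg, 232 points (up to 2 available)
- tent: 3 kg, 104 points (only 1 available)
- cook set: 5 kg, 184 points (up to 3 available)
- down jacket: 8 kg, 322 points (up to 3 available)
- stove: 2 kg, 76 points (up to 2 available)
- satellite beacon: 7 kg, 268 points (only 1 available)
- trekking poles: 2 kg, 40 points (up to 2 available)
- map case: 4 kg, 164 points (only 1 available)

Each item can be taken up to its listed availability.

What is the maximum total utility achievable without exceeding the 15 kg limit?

590

A density-first pass picks rope + down jacket + stove + map case — 579 at 15 kg.
The 3 kg tied up in rope and stove is better spent on tent — total rises to 590 (15 kg).
Nothing else within 15 kg beats 590.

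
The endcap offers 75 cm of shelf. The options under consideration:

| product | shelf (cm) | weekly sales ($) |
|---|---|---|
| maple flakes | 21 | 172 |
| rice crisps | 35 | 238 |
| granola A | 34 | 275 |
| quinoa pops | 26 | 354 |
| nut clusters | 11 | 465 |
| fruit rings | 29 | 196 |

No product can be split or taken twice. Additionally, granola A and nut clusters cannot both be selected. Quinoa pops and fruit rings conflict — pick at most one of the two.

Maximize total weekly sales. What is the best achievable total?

1057

Filling by ratio: maple flakes + quinoa pops + nut clusters for 991, with 17 cm left unused.
Dropping maple flakes frees 21 cm; slotting in rice crisps (35 cm) lifts the total to 1057 at 72 cm.
That's the maximum — no feasible swap from here does better than 1057.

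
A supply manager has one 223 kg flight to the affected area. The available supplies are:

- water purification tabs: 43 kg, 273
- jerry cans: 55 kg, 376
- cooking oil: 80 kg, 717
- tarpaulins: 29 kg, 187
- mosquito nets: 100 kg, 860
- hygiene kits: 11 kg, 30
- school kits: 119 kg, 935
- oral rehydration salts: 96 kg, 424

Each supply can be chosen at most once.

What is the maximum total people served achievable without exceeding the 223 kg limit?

1850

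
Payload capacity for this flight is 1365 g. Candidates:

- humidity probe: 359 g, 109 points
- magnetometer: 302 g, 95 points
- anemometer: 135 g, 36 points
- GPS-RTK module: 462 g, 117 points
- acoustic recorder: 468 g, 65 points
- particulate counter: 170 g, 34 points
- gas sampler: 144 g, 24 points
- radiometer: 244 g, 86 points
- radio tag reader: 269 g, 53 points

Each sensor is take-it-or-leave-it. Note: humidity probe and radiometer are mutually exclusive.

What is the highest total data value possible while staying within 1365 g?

Taking magnetometer + anemometer + GPS-RTK module + particulate counter + radiometer: 1313 g used, 368 in data value.
That's the maximum — no feasible swap from here does better than 368.

368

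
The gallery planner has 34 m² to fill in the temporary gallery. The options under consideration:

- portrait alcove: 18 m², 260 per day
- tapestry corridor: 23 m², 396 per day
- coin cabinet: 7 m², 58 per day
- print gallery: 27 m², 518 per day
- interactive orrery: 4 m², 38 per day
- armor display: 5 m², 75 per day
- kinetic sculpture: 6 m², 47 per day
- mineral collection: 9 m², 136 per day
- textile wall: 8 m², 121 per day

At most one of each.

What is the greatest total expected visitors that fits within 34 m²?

Best packing: print gallery + armor display — 32 m², 593 total.
That's the maximum — no swap from here does better than 593.

593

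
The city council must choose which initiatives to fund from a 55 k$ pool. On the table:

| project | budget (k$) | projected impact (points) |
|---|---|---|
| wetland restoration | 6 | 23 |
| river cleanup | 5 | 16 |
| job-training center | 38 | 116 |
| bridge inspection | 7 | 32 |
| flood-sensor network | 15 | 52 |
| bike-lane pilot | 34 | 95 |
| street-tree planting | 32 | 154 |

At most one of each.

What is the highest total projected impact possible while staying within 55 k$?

238

Density check — street-tree planting 4.81, bridge inspection 4.57, wetland restoration 3.83, flood-sensor network 3.47 are the best per k$.
Filling by ratio: wetland restoration + river cleanup + bridge inspection + street-tree planting for 225, with 5 k$ left unused.
Replace wetland restoration and river cleanup with flood-sensor network: the trade gains 13 net, giving 238 at 54 k$.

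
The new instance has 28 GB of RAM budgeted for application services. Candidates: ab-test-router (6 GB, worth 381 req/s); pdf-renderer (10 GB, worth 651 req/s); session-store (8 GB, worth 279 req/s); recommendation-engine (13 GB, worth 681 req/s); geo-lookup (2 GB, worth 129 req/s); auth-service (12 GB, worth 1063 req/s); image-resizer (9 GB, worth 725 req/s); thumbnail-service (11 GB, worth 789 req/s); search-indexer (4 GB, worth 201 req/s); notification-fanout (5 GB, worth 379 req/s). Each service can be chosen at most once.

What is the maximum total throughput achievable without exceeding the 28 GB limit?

2296

Density check — auth-service 88.58, image-resizer 80.56, notification-fanout 75.80, thumbnail-service 71.73 are the best per GB.
Taking geo-lookup + auth-service + image-resizer + notification-fanout: 28 GB used, 2296 in throughput.
The closest alternative, auth-service + thumbnail-service + notification-fanout, reaches only 2231.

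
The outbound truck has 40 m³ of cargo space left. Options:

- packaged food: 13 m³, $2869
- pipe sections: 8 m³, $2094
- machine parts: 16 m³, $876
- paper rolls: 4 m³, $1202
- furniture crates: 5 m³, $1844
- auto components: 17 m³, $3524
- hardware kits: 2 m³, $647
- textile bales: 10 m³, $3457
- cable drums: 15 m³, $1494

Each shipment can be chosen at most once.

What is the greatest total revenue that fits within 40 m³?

11466

Density check — furniture crates 368.80, textile bales 345.70, hardware kits 323.50, paper rolls 300.50 are the best per m³.
A density-first pass picks pipe sections + paper rolls + furniture crates + hardware kits + textile bales — 9244 at 29 m³.
Replace hardware kits with packaged food: the trade gains 2222 net, giving 11466 at 40 m³.
That's the maximum — no swap from here does better than 11466.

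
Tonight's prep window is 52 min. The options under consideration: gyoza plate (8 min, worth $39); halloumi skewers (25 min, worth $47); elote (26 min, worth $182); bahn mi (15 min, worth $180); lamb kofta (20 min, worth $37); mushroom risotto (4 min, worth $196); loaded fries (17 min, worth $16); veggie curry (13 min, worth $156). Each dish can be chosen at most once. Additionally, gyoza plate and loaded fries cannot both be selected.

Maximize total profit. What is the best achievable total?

Density check — mushroom risotto 49.00, bahn mi 12.00, veggie curry 12.00, elote 7.00 are the best per min.
A density-first pass picks gyoza plate + bahn mi + mushroom risotto + veggie curry — 571 at 40 min.
Replace bahn mi with elote: the trade gains 2 net, giving 573 at 51 min.
Next best is gyoza plate + bahn mi + mushroom risotto + veggie curry at 571 (40 min) — short by 2.

573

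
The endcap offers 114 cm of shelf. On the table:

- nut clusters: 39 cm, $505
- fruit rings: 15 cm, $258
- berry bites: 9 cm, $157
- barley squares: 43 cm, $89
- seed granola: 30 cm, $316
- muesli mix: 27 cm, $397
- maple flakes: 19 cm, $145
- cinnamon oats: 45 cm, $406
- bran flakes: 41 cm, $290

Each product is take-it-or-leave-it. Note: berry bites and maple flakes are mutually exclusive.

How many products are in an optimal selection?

Optimal total is 1476.
For example nut clusters + fruit rings + seed granola + muesli mix achieves it, using 111 cm.
Every optimal selection uses 4 products.

4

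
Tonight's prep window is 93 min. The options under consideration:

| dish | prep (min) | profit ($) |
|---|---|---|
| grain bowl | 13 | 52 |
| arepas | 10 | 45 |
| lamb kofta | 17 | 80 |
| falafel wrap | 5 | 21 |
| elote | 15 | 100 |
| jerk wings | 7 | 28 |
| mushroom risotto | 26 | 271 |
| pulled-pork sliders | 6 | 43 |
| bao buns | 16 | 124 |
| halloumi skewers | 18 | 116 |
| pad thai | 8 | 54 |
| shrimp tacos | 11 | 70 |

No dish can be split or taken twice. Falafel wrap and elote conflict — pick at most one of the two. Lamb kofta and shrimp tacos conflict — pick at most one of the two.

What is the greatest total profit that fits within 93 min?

724

Density check — mushroom risotto 10.42, bao buns 7.75, pulled-pork sliders 7.17, pad thai 6.75 are the best per min.
Greedy by ratio would take elote + mushroom risotto + pulled-pork sliders + bao buns + halloumi skewers + pad thai: 89 min used, total 708.
Dropping pad thai frees 8 min; slotting in shrimp tacos (11 min) lifts the total to 724 at 92 min.
Runner-up arepas + elote + mushroom risotto + bao buns + halloumi skewers + pad thai tops out at 710.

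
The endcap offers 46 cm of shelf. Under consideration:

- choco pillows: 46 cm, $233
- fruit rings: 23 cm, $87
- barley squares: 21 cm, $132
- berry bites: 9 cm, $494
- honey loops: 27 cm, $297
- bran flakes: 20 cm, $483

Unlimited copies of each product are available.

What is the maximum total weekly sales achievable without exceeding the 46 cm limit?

2470

Ranking by ratio (weekly sales/cm): berry bites 54.89, bran flakes 24.15, honey loops 11.00, barley squares 6.29.
Taking 5×berry bites: 45 cm used, 2470 in weekly sales.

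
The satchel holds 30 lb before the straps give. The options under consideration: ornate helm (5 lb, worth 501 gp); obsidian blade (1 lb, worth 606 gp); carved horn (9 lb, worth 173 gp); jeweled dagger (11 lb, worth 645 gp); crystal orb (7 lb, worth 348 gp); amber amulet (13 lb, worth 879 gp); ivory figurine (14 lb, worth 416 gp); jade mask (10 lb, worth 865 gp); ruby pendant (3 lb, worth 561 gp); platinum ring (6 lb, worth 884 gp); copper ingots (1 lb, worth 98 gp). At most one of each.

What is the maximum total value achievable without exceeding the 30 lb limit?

3529

Filling by ratio: ornate helm + obsidian blade + jade mask + ruby pendant + platinum ring + copper ingots for 3515, with 4 lb left unused.
Dropping jade mask frees 10 lb; slotting in amber amulet (13 lb) lifts the total to 3529 at 29 lb.
An exhaustive check of the 2048 subsets confirms 3529.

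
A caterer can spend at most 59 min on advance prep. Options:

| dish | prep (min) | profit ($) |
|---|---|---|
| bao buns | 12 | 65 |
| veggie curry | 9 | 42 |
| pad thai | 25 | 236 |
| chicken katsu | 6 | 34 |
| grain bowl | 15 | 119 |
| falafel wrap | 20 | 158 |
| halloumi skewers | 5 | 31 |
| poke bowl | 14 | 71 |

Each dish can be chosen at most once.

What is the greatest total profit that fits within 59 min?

467

Taking the top-ratio dishes first gives pad thai + chicken katsu + grain bowl + halloumi skewers for 420 (51 min).
Replace chicken katsu and grain bowl with veggie curry + falafel wrap: the trade gains 47 net, giving 467 at 59 min.
Runner-up pad thai + falafel wrap + poke bowl tops out at 465.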